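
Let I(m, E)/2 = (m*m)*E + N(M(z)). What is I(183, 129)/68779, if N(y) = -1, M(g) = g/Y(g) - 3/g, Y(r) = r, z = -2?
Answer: 8640160/68779 ≈ 125.62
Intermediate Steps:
M(g) = 1 - 3/g (M(g) = g/g - 3/g = 1 - 3/g)
I(m, E) = -2 + 2*E*m² (I(m, E) = 2*((m*m)*E - 1) = 2*(m²*E - 1) = 2*(E*m² - 1) = 2*(-1 + E*m²) = -2 + 2*E*m²)
I(183, 129)/68779 = (-2 + 2*129*183²)/68779 = (-2 + 2*129*33489)*(1/68779) = (-2 + 8640162)*(1/68779) = 8640160*(1/68779) = 8640160/68779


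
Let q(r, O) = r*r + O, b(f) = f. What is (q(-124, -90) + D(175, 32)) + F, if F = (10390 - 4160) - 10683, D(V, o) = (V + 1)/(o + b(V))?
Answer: 2242607/207 ≈ 10834.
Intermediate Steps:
q(r, O) = O + r² (q(r, O) = r² + O = O + r²)
D(V, o) = (1 + V)/(V + o) (D(V, o) = (V + 1)/(o + V) = (1 + V)/(V + o))
F = -4453 (F = 6230 - 10683 = -4453)
(q(-124, -90) + D(175, 32)) + F = ((-90 + (-124)²) + (1 + 175)/(175 + 32)) - 4453 = ((-90 + 15376) + 176/207) - 4453 = (15286 + (1/207)*176) - 4453 = (15286 + 176/207) - 4453 = 3164378/207 - 4453 = 2242607/207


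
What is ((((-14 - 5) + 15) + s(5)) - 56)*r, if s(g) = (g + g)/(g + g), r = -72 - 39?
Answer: 6549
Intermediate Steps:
r = -111
s(g) = 1 (s(g) = (2*g)/((2*g)) = (2*g)*(1/(2*g)) = 1)
((((-14 - 5) + 15) + s(5)) - 56)*r = ((((-14 - 5) + 15) + 1) - 56)*(-111) = (((-19 + 15) + 1) - 56)*(-111) = ((-4 + 1) - 56)*(-111) = (-3 - 56)*(-111) = -59*(-111) = 6549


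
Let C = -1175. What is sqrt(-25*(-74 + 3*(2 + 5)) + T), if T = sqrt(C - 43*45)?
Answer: sqrt(1325 + I*sqrt(3110)) ≈ 36.409 + 0.7659*I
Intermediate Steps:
T = I*sqrt(3110) (T = sqrt(-1175 - 43*45) = sqrt(-1175 - 1935) = sqrt(-3110) = I*sqrt(3110) ≈ 55.767*I)
sqrt(-25*(-74 + 3*(2 + 5)) + T) = sqrt(-25*(-74 + 3*(2 + 5)) + I*sqrt(3110)) = sqrt(-25*(-74 + 3*7) + I*sqrt(3110)) = sqrt(-25*(-74 + 21) + I*sqrt(3110)) = sqrt(-25*(-53) + I*sqrt(3110)) = sqrt(1325 + I*sqrt(3110))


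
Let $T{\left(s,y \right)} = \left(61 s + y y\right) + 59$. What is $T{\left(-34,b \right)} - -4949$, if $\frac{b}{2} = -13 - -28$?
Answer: $3834$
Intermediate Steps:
$b = 30$ ($b = 2 \left(-13 - -28\right) = 2 \left(-13 + 28\right) = 2 \cdot 15 = 30$)
$T{\left(s,y \right)} = 59 + y^{2} + 61 s$ ($T{\left(s,y \right)} = \left(61 s + y^{2}\right) + 59 = \left(y^{2} + 61 s\right) + 59 = 59 + y^{2} + 61 s$)
$T{\left(-34,b \right)} - -4949 = \left(59 + 30^{2} + 61 \left(-34\right)\right) - -4949 = \left(59 + 900 - 2074\right) + 4949 = -1115 + 4949 = 3834$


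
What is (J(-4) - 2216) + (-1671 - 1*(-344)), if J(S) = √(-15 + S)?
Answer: -3543 + I*√19 ≈ -3543.0 + 4.3589*I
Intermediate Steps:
(J(-4) - 2216) + (-1671 - 1*(-344)) = (√(-15 - 4) - 2216) + (-1671 - 1*(-344)) = (√(-19) - 2216) + (-1671 + 344) = (I*√19 - 2216) - 1327 = (-2216 + I*√19) - 1327 = -3543 + I*√19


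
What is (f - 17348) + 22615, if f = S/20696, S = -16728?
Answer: 13623638/2587 ≈ 5266.2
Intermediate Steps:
f = -2091/2587 (f = -16728/20696 = -16728*1/20696 = -2091/2587 ≈ -0.80827)
(f - 17348) + 22615 = (-2091/2587 - 17348) + 22615 = -44881367/2587 + 22615 = 13623638/2587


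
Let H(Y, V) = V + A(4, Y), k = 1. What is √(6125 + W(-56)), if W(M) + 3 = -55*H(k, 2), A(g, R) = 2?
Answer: √5902 ≈ 76.824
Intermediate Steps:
H(Y, V) = 2 + V (H(Y, V) = V + 2 = 2 + V)
W(M) = -223 (W(M) = -3 - 55*(2 + 2) = -3 - 55*4 = -3 - 220 = -223)
√(6125 + W(-56)) = √(6125 - 223) = √5902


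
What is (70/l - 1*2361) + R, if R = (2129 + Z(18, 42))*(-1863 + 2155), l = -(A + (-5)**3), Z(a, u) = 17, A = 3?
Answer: 38080566/61 ≈ 6.2427e+5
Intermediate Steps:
l = 122 (l = -(3 + (-5)**3) = -(3 - 125) = -1*(-122) = 122)
R = 626632 (R = (2129 + 17)*(-1863 + 2155) = 2146*292 = 626632)
(70/l - 1*2361) + R = (70/122 - 1*2361) + 626632 = (70*(1/122) - 2361) + 626632 = (35/61 - 2361) + 626632 = -143986/61 + 626632 = 38080566/61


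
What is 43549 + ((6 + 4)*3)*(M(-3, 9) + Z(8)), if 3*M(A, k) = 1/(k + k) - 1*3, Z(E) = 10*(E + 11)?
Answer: 442976/9 ≈ 49220.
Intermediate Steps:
Z(E) = 110 + 10*E (Z(E) = 10*(11 + E) = 110 + 10*E)
M(A, k) = -1 + 1/(6*k) (M(A, k) = (1/(k + k) - 1*3)/3 = (1/(2*k) - 3)/3 = (-3 + 1/(2*k))/3 = -1 + 1/(6*k))
43549 + ((6 + 4)*3)*(M(-3, 9) + Z(8)) = 43549 + ((6 + 4)*3)*((⅙ - 1*9)/9 + (110 + 10*8)) = 43549 + (10*3)*((⅙ - 9)/9 + (110 + 80)) = 43549 + 30*((⅑)*(-53/6) + 190) = 43549 + 30*(-53/54 + 190) = 43549 + 30*(10207/54) = 43549 + 51035/9 = 442976/9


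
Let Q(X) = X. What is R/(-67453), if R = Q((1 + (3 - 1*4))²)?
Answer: 0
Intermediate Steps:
R = 0 (R = (1 + (3 - 1*4))² = (1 + (3 - 4))² = (1 - 1)² = 0² = 0)
R/(-67453) = 0/(-67453) = 0*(-1/67453) = 0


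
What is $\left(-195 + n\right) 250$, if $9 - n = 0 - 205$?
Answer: $4750$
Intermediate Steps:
$n = 214$ ($n = 9 - \left(0 - 205\right) = 9 - -205 = 9 + 205 = 214$)
$\left(-195 + n\right) 250 = \left(-195 + 214\right) 250 = 19 \cdot 250 = 4750$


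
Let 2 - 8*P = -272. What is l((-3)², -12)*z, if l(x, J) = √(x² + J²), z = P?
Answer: 2055/4 ≈ 513.75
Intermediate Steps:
P = 137/4 (P = ¼ - ⅛*(-272) = ¼ + 34 = 137/4 ≈ 34.250)
z = 137/4 ≈ 34.250
l(x, J) = √(J² + x²)
l((-3)², -12)*z = √((-12)² + ((-3)²)²)*(137/4) = √(144 + 9²)*(137/4) = √(144 + 81)*(137/4) = √225*(137/4) = 15*(137/4) = 2055/4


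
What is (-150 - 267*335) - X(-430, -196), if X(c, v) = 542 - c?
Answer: -90567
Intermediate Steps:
(-150 - 267*335) - X(-430, -196) = (-150 - 267*335) - (542 - 1*(-430)) = (-150 - 89445) - (542 + 430) = -89595 - 1*972 = -89595 - 972 = -90567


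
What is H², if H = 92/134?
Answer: 2116/4489 ≈ 0.47137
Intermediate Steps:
H = 46/67 (H = 92*(1/134) = 46/67 ≈ 0.68657)
H² = (46/67)² = 2116/4489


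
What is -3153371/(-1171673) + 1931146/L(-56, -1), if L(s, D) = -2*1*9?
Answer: -1131307433290/10545057 ≈ -1.0728e+5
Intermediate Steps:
L(s, D) = -18 (L(s, D) = -2*9 = -1*18 = -18)
-3153371/(-1171673) + 1931146/L(-56, -1) = -3153371/(-1171673) + 1931146/(-18) = -3153371*(-1/1171673) + 1931146*(-1/18) = 3153371/1171673 - 965573/9 = -1131307433290/10545057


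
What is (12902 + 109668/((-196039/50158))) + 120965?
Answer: 20742425269/196039 ≈ 1.0581e+5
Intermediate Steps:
(12902 + 109668/((-196039/50158))) + 120965 = (12902 + 109668/((-196039*1/50158))) + 120965 = (12902 + 109668/(-196039/50158)) + 120965 = (12902 + 109668*(-50158/196039)) + 120965 = (12902 - 5500727544/196039) + 120965 = -2971432366/196039 + 120965 = 20742425269/196039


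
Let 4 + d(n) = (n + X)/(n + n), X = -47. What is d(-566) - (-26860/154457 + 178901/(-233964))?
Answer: -12885504088777/5113438923042 ≈ -2.5199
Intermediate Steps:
d(n) = -4 + (-47 + n)/(2*n) (d(n) = -4 + (n - 47)/(n + n) = -4 + (-47 + n)/((2*n)) = -4 + (-47 + n)*(1/(2*n)) = -4 + (-47 + n)/(2*n))
d(-566) - (-26860/154457 + 178901/(-233964)) = (1/2)*(-47 - 7*(-566))/(-566) - (-26860/154457 + 178901/(-233964)) = (1/2)*(-1/566)*(-47 + 3962) - (-26860*1/154457 + 178901*(-1/233964)) = (1/2)*(-1/566)*3915 - (-26860/154457 - 178901/233964) = -3915/1132 - 1*(-33916784797/36137377548) = -3915/1132 + 33916784797/36137377548 = -12885504088777/5113438923042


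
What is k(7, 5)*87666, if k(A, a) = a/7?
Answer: 438330/7 ≈ 62619.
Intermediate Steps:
k(A, a) = a/7 (k(A, a) = a*(⅐) = a/7)
k(7, 5)*87666 = ((⅐)*5)*87666 = (5/7)*87666 = 438330/7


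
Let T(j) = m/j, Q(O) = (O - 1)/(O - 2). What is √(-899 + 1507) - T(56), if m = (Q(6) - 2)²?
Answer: -9/896 + 4*√38 ≈ 24.648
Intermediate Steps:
Q(O) = (-1 + O)/(-2 + O)
m = 9/16 (m = ((-1 + 6)/(-2 + 6) - 2)² = (5/4 - 2)² = (-¾)² = 9/16 ≈ 0.56250)
T(j) = 9/(16*j)
√(-899 + 1507) - T(56) = √(-899 + 1507) - 9/(16*56) = √608 - 9/(16*56) = 4*√38 - 1*9/896 = 4*√38 - 9/896 = -9/896 + 4*√38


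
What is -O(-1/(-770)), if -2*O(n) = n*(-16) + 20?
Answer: 3846/385 ≈ 9.9896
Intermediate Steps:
O(n) = -10 + 8*n (O(n) = -(n*(-16) + 20)/2 = -(-16*n + 20)/2 = -(20 - 16*n)/2 = -10 + 8*n)
-O(-1/(-770)) = -(-10 + 8*(-1/(-770))) = -(-10 + 8*(-1*(-1/770))) = -(-10 + 8*(1/770)) = -(-10 + 4/385) = -1*(-3846/385) = 3846/385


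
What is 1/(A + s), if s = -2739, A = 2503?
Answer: -1/236 ≈ -0.0042373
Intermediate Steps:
1/(A + s) = 1/(2503 - 2739) = 1/(-236) = -1/236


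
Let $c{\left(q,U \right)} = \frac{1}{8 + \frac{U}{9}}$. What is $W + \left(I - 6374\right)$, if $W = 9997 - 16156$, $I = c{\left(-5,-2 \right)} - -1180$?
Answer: $- \frac{794701}{70} \approx -11353.0$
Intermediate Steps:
$c{\left(q,U \right)} = \frac{1}{8 + \frac{U}{9}}$ ($c{\left(q,U \right)} = \frac{1}{8 + U \frac{1}{9}} = \frac{1}{8 + \frac{U}{9}}$)
$I = \frac{82609}{70}$ ($I = \frac{9}{72 - 2} - -1180 = \frac{9}{70} + 1180 = \frac{82609}{70} \approx 1180.1$)
$W = -6159$ ($W = 9997 - 16156 = -6159$)
$W + \left(I - 6374\right) = -6159 + \left(\frac{82609}{70} - 6374\right) = -6159 - \frac{363571}{70} = - \frac{794701}{70}$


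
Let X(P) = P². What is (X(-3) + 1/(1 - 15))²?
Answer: 15625/196 ≈ 79.719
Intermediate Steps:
(X(-3) + 1/(1 - 15))² = ((-3)² + 1/(1 - 15))² = (9 + 1/(-14))² = (9 - 1/14)² = (125/14)² = 15625/196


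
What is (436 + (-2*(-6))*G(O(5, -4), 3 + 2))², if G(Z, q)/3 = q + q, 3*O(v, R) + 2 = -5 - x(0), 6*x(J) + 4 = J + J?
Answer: 633616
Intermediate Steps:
x(J) = -⅔ + J/3 (x(J) = -⅔ + (J + J)/6 = -⅔ + (2*J)/6 = -⅔ + J/3)
O(v, R) = -19/9 (O(v, R) = -⅔ + (-5 - (-⅔ + (⅓)*0))/3 = -⅔ + (-5 - (-⅔ + 0))/3 = -⅔ + (-5 - 1*(-⅔))/3 = -⅔ + (-5 + ⅔)/3 = -⅔ + (⅓)*(-13/3) = -⅔ - 13/9 = -19/9)
G(Z, q) = 6*q (G(Z, q) = 3*(q + q) = 3*(2*q) = 6*q)
(436 + (-2*(-6))*G(O(5, -4), 3 + 2))² = (436 + (-2*(-6))*(6*(3 + 2)))² = (436 + 12*(6*5))² = (436 + 12*30)² = (436 + 360)² = 796² = 633616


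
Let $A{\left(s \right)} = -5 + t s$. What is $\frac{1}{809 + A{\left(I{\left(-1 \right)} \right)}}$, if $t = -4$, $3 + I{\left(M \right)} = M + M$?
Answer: $\frac{1}{824} \approx 0.0012136$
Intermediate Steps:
$I{\left(M \right)} = -3 + 2 M$ ($I{\left(M \right)} = -3 + \left(M + M\right) = -3 + 2 M$)
$A{\left(s \right)} = -5 - 4 s$
$\frac{1}{809 + A{\left(I{\left(-1 \right)} \right)}} = \frac{1}{809 - \left(5 + 4 \left(-3 + 2 \left(-1\right)\right)\right)} = \frac{1}{809 - \left(5 + 4 \left(-3 - 2\right)\right)} = \frac{1}{809 - -15} = \frac{1}{809 + \left(-5 + 20\right)} = \frac{1}{809 + 15} = \frac{1}{824}$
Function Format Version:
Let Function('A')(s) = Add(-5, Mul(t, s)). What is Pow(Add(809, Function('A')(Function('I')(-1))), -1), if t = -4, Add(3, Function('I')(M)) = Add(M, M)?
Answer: Rational(1, 824) ≈ 0.0012136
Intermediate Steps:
Function('I')(M) = Add(-3, Mul(2, M)) (Function('I')(M) = Add(-3, Add(M, M)) = Add(-3, Mul(2, M)))
Function('A')(s) = Add(-5, Mul(-4, s))
Pow(Add(809, Function('A')(Function('I')(-1))), -1) = Pow(Add(809, Add(-5, Mul(-4, Add(-3, Mul(2, -1))))), -1) = Pow(Add(809, Add(-5, Mul(-4, Add(-3, -2)))), -1) = Pow(Add(809, Add(-5, Mul(-4, -5))), -1) = Pow(Add(809, Add(-5, 20)), -1) = Pow(Add(809, 15), -1) = Pow(824, -1) = Rational(1, 824)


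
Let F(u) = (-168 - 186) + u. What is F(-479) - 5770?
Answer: -6603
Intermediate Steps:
F(u) = -354 + u
F(-479) - 5770 = (-354 - 479) - 5770 = -833 - 5770 = -6603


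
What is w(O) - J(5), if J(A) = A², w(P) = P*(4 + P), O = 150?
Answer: 23075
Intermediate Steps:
w(O) - J(5) = 150*(4 + 150) - 1*5² = 150*154 - 1*25 = 23100 - 25 = 23075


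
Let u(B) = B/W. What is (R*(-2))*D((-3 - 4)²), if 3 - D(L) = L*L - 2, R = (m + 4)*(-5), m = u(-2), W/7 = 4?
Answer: -658900/7 ≈ -94129.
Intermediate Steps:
W = 28 (W = 7*4 = 28)
u(B) = B/28
m = -1/14 (m = (1/28)*(-2) = -1/14 ≈ -0.071429)
R = -275/14 (R = (-1/14 + 4)*(-5) = (55/14)*(-5) = -275/14 ≈ -19.643)
D(L) = 5 - L² (D(L) = 3 - (L*L - 2) = 3 - (L² - 2) = 3 - (-2 + L²) = 3 + (2 - L²) = 5 - L²)
(R*(-2))*D((-3 - 4)²) = (-275/14*(-2))*(5 - ((-3 - 4)²)²) = 275*(5 - ((-7)²)²)/7 = 275*(5 - 1*49²)/7 = 275*(5 - 1*2401)/7 = 275*(5 - 2401)/7 = (275/7)*(-2396) = -658900/7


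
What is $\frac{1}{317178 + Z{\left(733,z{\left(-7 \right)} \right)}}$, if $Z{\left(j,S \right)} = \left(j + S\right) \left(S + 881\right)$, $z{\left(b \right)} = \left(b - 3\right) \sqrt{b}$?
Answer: $\frac{962251}{927750484201} + \frac{16140 i \sqrt{7}}{927750484201} \approx 1.0372 \cdot 10^{-6} + 4.6028 \cdot 10^{-8} i$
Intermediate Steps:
$z{\left(b \right)} = \sqrt{b} \left(-3 + b\right)$ ($z{\left(b \right)} = \left(-3 + b\right) \sqrt{b} = \sqrt{b} \left(-3 + b\right)$)
$Z{\left(j,S \right)} = \left(881 + S\right) \left(S + j\right)$ ($Z{\left(j,S \right)} = \left(S + j\right) \left(881 + S\right) = \left(881 + S\right) \left(S + j\right)$)
$\frac{1}{317178 + Z{\left(733,z{\left(-7 \right)} \right)}} = \frac{1}{317178 + \left(\left(\sqrt{-7} \left(-3 - 7\right)\right)^{2} + 881 \sqrt{-7} \left(-3 - 7\right) + 881 \cdot 733 + \sqrt{-7} \left(-3 - 7\right) 733\right)} = \frac{1}{317178 + \left(\left(i \sqrt{7} \left(-10\right)\right)^{2} + 881 i \sqrt{7} \left(-10\right) + 645773 + i \sqrt{7} \left(-10\right) 733\right)} = \frac{1}{317178 + \left(\left(- 10 i \sqrt{7}\right)^{2} + 881 \left(- 10 i \sqrt{7}\right) + 645773 + - 10 i \sqrt{7} \cdot 733\right)} = \frac{1}{317178 - \left(-645073 + 16140 i \sqrt{7}\right)} = \frac{1}{317178 + \left(645073 - 16140 i \sqrt{7}\right)} = \frac{1}{962251 - 16140 i \sqrt{7}}$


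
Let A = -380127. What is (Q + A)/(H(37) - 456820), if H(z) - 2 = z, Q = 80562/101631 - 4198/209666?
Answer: 1349990752800148/1622224623605521 ≈ 0.83218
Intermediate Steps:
Q = 2744077559/3551427541 (Q = 80562*(1/101631) - 4198*1/209666 = 26854/33877 - 2099/104833 = 2744077559/3551427541 ≈ 0.77267)
H(z) = 2 + z
(Q + A)/(H(37) - 456820) = (2744077559/3551427541 - 380127)/((2 + 37) - 456820) = -1349990752800148/(3551427541*(39 - 456820)) = -1349990752800148/3551427541/(-456781) = -1349990752800148/3551427541*(-1/456781) = 1349990752800148/1622224623605521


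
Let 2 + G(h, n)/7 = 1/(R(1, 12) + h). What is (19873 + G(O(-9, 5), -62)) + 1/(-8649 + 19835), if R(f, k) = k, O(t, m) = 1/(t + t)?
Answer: 47762106061/2404990 ≈ 19860.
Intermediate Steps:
O(t, m) = 1/(2*t)
G(h, n) = -14 + 7/(12 + h)
(19873 + G(O(-9, 5), -62)) + 1/(-8649 + 19835) = (19873 + 7*(-23 - 1/(-9))/(12 + (½)/(-9))) + 1/(-8649 + 19835) = (19873 + 7*(-23 - (-1)/9)/(12 + (½)*(-⅑))) + 1/11186 = (19873 + 7*(-23 - 2*(-1/18))/(12 - 1/18)) + 1/11186 = (19873 + 7*(-23 + ⅑)/(215/18)) + 1/11186 = (19873 + 7*(18/215)*(-206/9)) + 1/11186 = (19873 - 2884/215) + 1/11186 = 4269811/215 + 1/11186 = 47762106061/2404990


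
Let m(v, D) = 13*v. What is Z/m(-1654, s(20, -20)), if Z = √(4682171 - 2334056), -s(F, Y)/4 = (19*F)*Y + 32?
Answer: -√2348115/21502 ≈ -0.071266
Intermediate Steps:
s(F, Y) = -128 - 76*F*Y (s(F, Y) = -4*((19*F)*Y + 32) = -4*(19*F*Y + 32) = -4*(32 + 19*F*Y) = -128 - 76*F*Y)
Z = √2348115 ≈ 1532.4
Z/m(-1654, s(20, -20)) = √2348115/((13*(-1654))) = √2348115/(-21502) = √2348115*(-1/21502) = -√2348115/21502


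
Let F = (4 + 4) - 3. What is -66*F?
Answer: -330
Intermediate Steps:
F = 5 (F = 8 - 3 = 5)
-66*F = -66*5 = -330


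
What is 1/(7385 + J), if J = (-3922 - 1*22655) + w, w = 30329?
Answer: 1/11137 ≈ 8.9791e-5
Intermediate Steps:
J = 3752 (J = (-3922 - 1*22655) + 30329 = (-3922 - 22655) + 30329 = -26577 + 30329 = 3752)
1/(7385 + J) = 1/(7385 + 3752) = 1/11137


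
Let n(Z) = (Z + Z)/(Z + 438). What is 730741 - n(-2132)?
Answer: 618935495/847 ≈ 7.3074e+5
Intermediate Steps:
n(Z) = 2*Z/(438 + Z) (n(Z) = (2*Z)/(438 + Z) = 2*Z/(438 + Z))
730741 - n(-2132) = 730741 - 2*(-2132)/(438 - 2132) = 730741 - 2*(-2132)/(-1694) = 730741 - 2*(-2132)*(-1)/1694 = 730741 - 1*2132/847 = 730741 - 2132/847 = 618935495/847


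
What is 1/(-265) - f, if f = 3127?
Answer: -828656/265 ≈ -3127.0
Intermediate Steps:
1/(-265) - f = 1/(-265) - 1*3127 = -1/265 - 3127 = -828656/265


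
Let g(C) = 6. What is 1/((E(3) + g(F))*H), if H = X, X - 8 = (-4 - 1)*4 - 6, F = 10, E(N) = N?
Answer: -1/162 ≈ -0.0061728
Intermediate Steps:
X = -18 (X = 8 + ((-4 - 1)*4 - 6) = 8 + (-5*4 - 6) = 8 + (-20 - 6) = 8 - 26 = -18)
H = -18
1/((E(3) + g(F))*H) = 1/((3 + 6)*(-18)) = 1/(9*(-18)) = 1/(-162) = -1/162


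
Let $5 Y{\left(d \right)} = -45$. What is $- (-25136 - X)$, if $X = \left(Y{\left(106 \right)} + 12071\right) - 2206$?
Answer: $34992$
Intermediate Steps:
$Y{\left(d \right)} = -9$ ($Y{\left(d \right)} = \frac{1}{5} \left(-45\right) = -9$)
$X = 9856$ ($X = \left(-9 + 12071\right) - 2206 = 12062 - 2206 = 9856$)
$- (-25136 - X) = - (-25136 - 9856) = \left(-1\right) \left(-34992\right) = 34992$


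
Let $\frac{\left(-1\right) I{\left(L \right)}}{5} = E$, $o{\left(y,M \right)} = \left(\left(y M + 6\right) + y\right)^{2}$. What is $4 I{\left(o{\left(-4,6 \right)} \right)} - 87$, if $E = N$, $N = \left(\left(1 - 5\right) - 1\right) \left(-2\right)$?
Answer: $-287$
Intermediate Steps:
$N = 10$ ($N = \left(-4 - 1\right) \left(-2\right) = \left(-5\right) \left(-2\right) = 10$)
$o{\left(y,M \right)} = \left(6 + y + M y\right)^{2}$ ($o{\left(y,M \right)} = \left(\left(M y + 6\right) + y\right)^{2} = \left(\left(6 + M y\right) + y\right)^{2} = \left(6 + y + M y\right)^{2}$)
$E = 10$
$I{\left(L \right)} = -50$ ($I{\left(L \right)} = \left(-5\right) 10 = -50$)
$4 I{\left(o{\left(-4,6 \right)} \right)} - 87 = 4 \left(-50\right) - 87 = -200 - 87 = -287$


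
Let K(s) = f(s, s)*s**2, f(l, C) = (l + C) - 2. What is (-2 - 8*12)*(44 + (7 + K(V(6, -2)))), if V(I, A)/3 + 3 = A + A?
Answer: 1896594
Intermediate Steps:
f(l, C) = -2 + C + l (f(l, C) = (C + l) - 2 = -2 + C + l)
V(I, A) = -9 + 6*A (V(I, A) = -9 + 3*(A + A) = -9 + 3*(2*A) = -9 + 6*A)
K(s) = s**2*(-2 + 2*s) (K(s) = (-2 + s + s)*s**2 = (-2 + 2*s)*s**2 = s**2*(-2 + 2*s))
(-2 - 8*12)*(44 + (7 + K(V(6, -2)))) = (-2 - 8*12)*(44 + (7 + 2*(-9 + 6*(-2))**2*(-1 + (-9 + 6*(-2))))) = (-2 - 96)*(44 + (7 + 2*(-9 - 12)**2*(-1 + (-9 - 12)))) = -98*(44 + (7 + 2*(-21)**2*(-1 - 21))) = -98*(44 + (7 + 2*441*(-22))) = -98*(44 + (7 - 19404)) = -98*(44 - 19397) = -98*(-19353) = 1896594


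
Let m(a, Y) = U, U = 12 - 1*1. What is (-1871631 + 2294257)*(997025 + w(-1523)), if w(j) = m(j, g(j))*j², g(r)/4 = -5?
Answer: 11204594582344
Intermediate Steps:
U = 11 (U = 12 - 1 = 11)
g(r) = -20 (g(r) = 4*(-5) = -20)
m(a, Y) = 11
w(j) = 11*j²
(-1871631 + 2294257)*(997025 + w(-1523)) = (-1871631 + 2294257)*(997025 + 11*(-1523)²) = 422626*(997025 + 11*2319529) = 422626*(997025 + 25514819) = 422626*26511844 = 11204594582344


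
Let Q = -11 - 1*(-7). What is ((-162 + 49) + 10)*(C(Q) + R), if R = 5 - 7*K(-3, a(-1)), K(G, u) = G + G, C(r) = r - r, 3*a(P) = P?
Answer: -4841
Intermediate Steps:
Q = -4 (Q = -11 + 7 = -4)
a(P) = P/3
C(r) = 0
K(G, u) = 2*G
R = 47 (R = 5 - 14*(-3) = 5 - 7*(-6) = 5 + 42 = 47)
((-162 + 49) + 10)*(C(Q) + R) = ((-162 + 49) + 10)*(0 + 47) = (-113 + 10)*47 = -103*47 = -4841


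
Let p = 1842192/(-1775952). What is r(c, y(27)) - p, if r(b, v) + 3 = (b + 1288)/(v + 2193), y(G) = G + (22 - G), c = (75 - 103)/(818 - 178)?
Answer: -6037108091/4370815200 ≈ -1.3812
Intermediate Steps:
p = -12793/12333 (p = 1842192*(-1/1775952) = -12793/12333 ≈ -1.0373)
c = -7/160 (c = -28/640 = -28*1/640 = -7/160 ≈ -0.043750)
y(G) = 22
r(b, v) = -3 + (1288 + b)/(2193 + v) (r(b, v) = -3 + (b + 1288)/(v + 2193) = -3 + (1288 + b)/(2193 + v))
r(c, y(27)) - p = (-5291 - 7/160 - 3*22)/(2193 + 22) - 1*(-12793/12333) = (-5291 - 7/160 - 66)/2215 + 12793/12333 = (1/2215)*(-857127/160) + 12793/12333 = -857127/354400 + 12793/12333 = -6037108091/4370815200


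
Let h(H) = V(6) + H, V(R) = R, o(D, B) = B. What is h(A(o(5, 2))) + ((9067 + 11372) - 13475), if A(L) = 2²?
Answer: 6974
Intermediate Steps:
A(L) = 4
h(H) = 6 + H
h(A(o(5, 2))) + ((9067 + 11372) - 13475) = (6 + 4) + ((9067 + 11372) - 13475) = 10 + (20439 - 13475) = 10 + 6964 = 6974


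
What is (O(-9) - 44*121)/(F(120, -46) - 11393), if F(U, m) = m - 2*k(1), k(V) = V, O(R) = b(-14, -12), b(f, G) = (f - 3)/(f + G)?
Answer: 138407/297466 ≈ 0.46529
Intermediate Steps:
b(f, G) = (-3 + f)/(G + f)
O(R) = 17/26 (O(R) = (-3 - 14)/(-12 - 14) = -17/(-26) = -1/26*(-17) = 17/26)
F(U, m) = -2 + m (F(U, m) = m - 2*1 = m - 2 = -2 + m)
(O(-9) - 44*121)/(F(120, -46) - 11393) = (17/26 - 44*121)/((-2 - 46) - 11393) = (17/26 - 5324)/(-48 - 11393) = -138407/26/(-11441) = -138407/26*(-1/11441) = 138407/297466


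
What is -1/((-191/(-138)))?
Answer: -138/191 ≈ -0.72251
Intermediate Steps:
-1/((-191/(-138))) = -1/((-191*(-1/138))) = -1/191/138 = -1*138/191 = -138/191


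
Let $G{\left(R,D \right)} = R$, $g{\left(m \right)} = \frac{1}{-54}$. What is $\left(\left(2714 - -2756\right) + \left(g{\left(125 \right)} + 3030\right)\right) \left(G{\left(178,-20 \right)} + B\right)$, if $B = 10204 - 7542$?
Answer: $\frac{651778580}{27} \approx 2.414 \cdot 10^{7}$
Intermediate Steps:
$B = 2662$ ($B = 10204 - 7542 = 2662$)
$g{\left(m \right)} = - \frac{1}{54}$
$\left(\left(2714 - -2756\right) + \left(g{\left(125 \right)} + 3030\right)\right) \left(G{\left(178,-20 \right)} + B\right) = \left(\left(2714 - -2756\right) + \left(- \frac{1}{54} + 3030\right)\right) \left(178 + 2662\right) = \left(\left(2714 + 2756\right) + \frac{163619}{54}\right) 2840 = \left(5470 + \frac{163619}{54}\right) 2840 = \frac{458999}{54} \cdot 2840 = \frac{651778580}{27}$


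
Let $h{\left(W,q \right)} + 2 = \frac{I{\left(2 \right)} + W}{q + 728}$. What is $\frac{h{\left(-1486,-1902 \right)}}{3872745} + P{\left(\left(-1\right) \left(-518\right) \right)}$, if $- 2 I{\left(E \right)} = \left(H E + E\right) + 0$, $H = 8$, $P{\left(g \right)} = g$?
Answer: $\frac{2355140161487}{4546602630} \approx 518.0$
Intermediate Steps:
$I{\left(E \right)} = - \frac{9 E}{2}$ ($I{\left(E \right)} = - \frac{\left(8 E + E\right) + 0}{2} = - \frac{9 E + 0}{2} = - \frac{9 E}{2}$)
$h{\left(W,q \right)} = -2 + \frac{-9 + W}{728 + q}$ ($h{\left(W,q \right)} = -2 + \frac{\left(- \frac{9}{2}\right) 2 + W}{q + 728} = -2 + \frac{-9 + W}{728 + q}$)
$\frac{h{\left(-1486,-1902 \right)}}{3872745} + P{\left(\left(-1\right) \left(-518\right) \right)} = \frac{\frac{1}{728 - 1902} \left(-1465 - 1486 - -3804\right)}{3872745} - -518 = \frac{-1465 - 1486 + 3804}{-1174} \cdot \frac{1}{3872745} + 518 = \left(- \frac{1}{1174}\right) 853 \cdot \frac{1}{3872745} + 518 = \left(- \frac{853}{1174}\right) \frac{1}{3872745} + 518 = - \frac{853}{4546602630} + 518 = \frac{2355140161487}{4546602630}$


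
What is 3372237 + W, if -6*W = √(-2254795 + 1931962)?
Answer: 3372237 - I*√322833/6 ≈ 3.3722e+6 - 94.697*I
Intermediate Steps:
W = -I*√322833/6 (W = -√(-2254795 + 1931962)/6 = -I*√322833/6 ≈ -94.697*I)
3372237 + W = 3372237 - I*√322833/6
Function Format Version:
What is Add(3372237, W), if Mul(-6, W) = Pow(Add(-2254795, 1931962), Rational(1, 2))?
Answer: Add(3372237, Mul(Rational(-1, 6), I, Pow(322833, Rational(1, 2)))) ≈ Add(3.3722e+6, Mul(-94.697, I))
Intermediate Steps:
W = Mul(Rational(-1, 6), I, Pow(322833, Rational(1, 2))) (W = Mul(Rational(-1, 6), Pow(Add(-2254795, 1931962), Rational(1, 2))) = Mul(Rational(-1, 6), Pow(-322833, Rational(1, 2))) = Mul(Rational(-1, 6), Mul(I, Pow(322833, Rational(1, 2)))) = Mul(Rational(-1, 6), I, Pow(322833, Rational(1, 2))) ≈ Mul(-94.697, I))
Add(3372237, W) = Add(3372237, Mul(Rational(-1, 6), I, Pow(322833, Rational(1, 2))))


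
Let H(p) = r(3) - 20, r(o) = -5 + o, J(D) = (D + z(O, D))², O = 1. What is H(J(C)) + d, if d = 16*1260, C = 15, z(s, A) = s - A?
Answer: 20138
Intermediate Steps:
J(D) = 1 (J(D) = (D + (1 - D))² = 1² = 1)
H(p) = -22 (H(p) = (-5 + 3) - 20 = -2 - 20 = -22)
d = 20160
H(J(C)) + d = -22 + 20160 = 20138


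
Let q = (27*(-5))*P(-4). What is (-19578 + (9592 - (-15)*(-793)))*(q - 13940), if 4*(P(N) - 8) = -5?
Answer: 1299840805/4 ≈ 3.2496e+8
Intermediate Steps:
P(N) = 27/4 (P(N) = 8 + (1/4)*(-5) = 8 - 5/4 = 27/4)
q = -3645/4 (q = (27*(-5))*(27/4) = -135*27/4 = -3645/4 ≈ -911.25)
(-19578 + (9592 - (-15)*(-793)))*(q - 13940) = (-19578 + (9592 - (-15)*(-793)))*(-3645/4 - 13940) = (-19578 + (9592 - 1*11895))*(-59405/4) = (-19578 + (9592 - 11895))*(-59405/4) = (-19578 - 2303)*(-59405/4) = -21881*(-59405/4) = 1299840805/4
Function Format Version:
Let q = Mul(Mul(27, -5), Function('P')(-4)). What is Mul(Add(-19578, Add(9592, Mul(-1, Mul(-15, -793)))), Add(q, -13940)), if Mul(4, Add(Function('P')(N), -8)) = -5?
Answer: Rational(1299840805, 4) ≈ 3.2496e+8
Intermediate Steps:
Function('P')(N) = Rational(27, 4) (Function('P')(N) = Add(8, Mul(Rational(1, 4), -5)) = Add(8, Rational(-5, 4)) = Rational(27, 4))
q = Rational(-3645, 4) (q = Mul(Mul(27, -5), Rational(27, 4)) = Mul(-135, Rational(27, 4)) = Rational(-3645, 4) ≈ -911.25)
Mul(Add(-19578, Add(9592, Mul(-1, Mul(-15, -793)))), Add(q, -13940)) = Mul(Add(-19578, Add(9592, Mul(-1, Mul(-15, -793)))), Add(Rational(-3645, 4), -13940)) = Mul(Add(-19578, Add(9592, Mul(-1, 11895))), Rational(-59405, 4)) = Mul(Add(-19578, Add(9592, -11895)), Rational(-59405, 4)) = Mul(Add(-19578, -2303), Rational(-59405, 4)) = Mul(-21881, Rational(-59405, 4)) = Rational(1299840805, 4)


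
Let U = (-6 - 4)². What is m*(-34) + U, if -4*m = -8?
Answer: 32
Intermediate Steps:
m = 2 (m = -¼*(-8) = 2)
U = 100 (U = (-10)² = 100)
m*(-34) + U = 2*(-34) + 100 = -68 + 100 = 32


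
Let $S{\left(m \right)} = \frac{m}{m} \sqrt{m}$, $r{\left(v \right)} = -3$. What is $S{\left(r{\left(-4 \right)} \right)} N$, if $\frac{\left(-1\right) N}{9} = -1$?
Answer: $9 i \sqrt{3} \approx 15.588 i$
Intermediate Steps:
$N = 9$ ($N = \left(-9\right) \left(-1\right) = 9$)
$S{\left(m \right)} = \sqrt{m}$ ($S{\left(m \right)} = 1 \sqrt{m} = \sqrt{m}$)
$S{\left(r{\left(-4 \right)} \right)} N = \sqrt{-3} \cdot 9 = i \sqrt{3} \cdot 9 = 9 i \sqrt{3}$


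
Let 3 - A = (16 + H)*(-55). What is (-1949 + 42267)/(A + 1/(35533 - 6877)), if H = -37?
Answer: -1155352608/33011711 ≈ -34.998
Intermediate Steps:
A = -1152 (A = 3 - (16 - 37)*(-55) = 3 - (-21)*(-55) = 3 - 1*1155 = 3 - 1155 = -1152)
(-1949 + 42267)/(A + 1/(35533 - 6877)) = (-1949 + 42267)/(-1152 + 1/(35533 - 6877)) = 40318/(-1152 + 1/28656) = 40318/(-33011711/28656) = 40318*(-28656/33011711) = -1155352608/33011711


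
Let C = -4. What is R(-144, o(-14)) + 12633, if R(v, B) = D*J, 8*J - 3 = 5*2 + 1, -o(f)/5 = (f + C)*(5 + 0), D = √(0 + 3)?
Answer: 12633 + 7*√3/4 ≈ 12636.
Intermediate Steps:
D = √3 ≈ 1.7320
o(f) = 100 - 25*f (o(f) = -5*(f - 4)*(5 + 0) = -5*(-4 + f)*5 = -5*(-20 + 5*f) = 100 - 25*f)
J = 7/4 (J = 3/8 + (5*2 + 1)/8 = 3/8 + (10 + 1)/8 = 3/8 + (⅛)*11 = 3/8 + 11/8 = 7/4 ≈ 1.7500)
R(v, B) = 7*√3/4 (R(v, B) = √3*(7/4) = 7*√3/4)
R(-144, o(-14)) + 12633 = 7*√3/4 + 12633 = 12633 + 7*√3/4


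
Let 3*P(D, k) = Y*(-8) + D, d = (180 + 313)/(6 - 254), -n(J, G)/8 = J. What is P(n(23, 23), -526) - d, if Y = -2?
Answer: -13395/248 ≈ -54.012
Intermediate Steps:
n(J, G) = -8*J
d = -493/248 (d = 493/(-248) = -1/248*493 = -493/248 ≈ -1.9879)
P(D, k) = 16/3 + D/3 (P(D, k) = (-2*(-8) + D)/3 = (16 + D)/3 = 16/3 + D/3)
P(n(23, 23), -526) - d = (16/3 + (-8*23)/3) - 1*(-493/248) = (16/3 + (⅓)*(-184)) + 493/248 = (16/3 - 184/3) + 493/248 = -56 + 493/248 = -13395/248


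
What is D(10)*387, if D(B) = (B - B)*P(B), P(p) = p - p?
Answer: 0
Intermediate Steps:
P(p) = 0
D(B) = 0 (D(B) = (B - B)*0 = 0*0 = 0)
D(10)*387 = 0*387 = 0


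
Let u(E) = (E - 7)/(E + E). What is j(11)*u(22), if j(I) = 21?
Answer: 315/44 ≈ 7.1591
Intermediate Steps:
u(E) = (-7 + E)/(2*E) (u(E) = (-7 + E)/((2*E)) = (-7 + E)*(1/(2*E)) = (-7 + E)/(2*E))
j(11)*u(22) = 21*((½)*(-7 + 22)/22) = 21*((½)*(1/22)*15) = 21*(15/44) = 315/44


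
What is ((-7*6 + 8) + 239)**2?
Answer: 42025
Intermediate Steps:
((-7*6 + 8) + 239)**2 = ((-42 + 8) + 239)**2 = (-34 + 239)**2 = 205**2 = 42025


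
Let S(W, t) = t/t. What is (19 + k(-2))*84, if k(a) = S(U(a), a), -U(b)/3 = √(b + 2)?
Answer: 1680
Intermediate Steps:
U(b) = -3*√(2 + b) (U(b) = -3*√(b + 2) = -3*√(2 + b))
S(W, t) = 1
k(a) = 1
(19 + k(-2))*84 = (19 + 1)*84 = 20*84 = 1680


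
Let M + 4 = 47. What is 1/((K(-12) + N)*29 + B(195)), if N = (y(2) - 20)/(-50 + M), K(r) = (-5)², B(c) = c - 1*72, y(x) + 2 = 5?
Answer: 7/6429 ≈ 0.0010888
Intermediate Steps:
y(x) = 3 (y(x) = -2 + 5 = 3)
M = 43 (M = -4 + 47 = 43)
B(c) = -72 + c (B(c) = c - 72 = -72 + c)
K(r) = 25
N = 17/7 (N = (3 - 20)/(-50 + 43) = -17/(-7) = -17*(-⅐) = 17/7 ≈ 2.4286)
1/((K(-12) + N)*29 + B(195)) = 1/((25 + 17/7)*29 + (-72 + 195)) = 1/((192/7)*29 + 123) = 1/(5568/7 + 123) = 1/(6429/7) = 7/6429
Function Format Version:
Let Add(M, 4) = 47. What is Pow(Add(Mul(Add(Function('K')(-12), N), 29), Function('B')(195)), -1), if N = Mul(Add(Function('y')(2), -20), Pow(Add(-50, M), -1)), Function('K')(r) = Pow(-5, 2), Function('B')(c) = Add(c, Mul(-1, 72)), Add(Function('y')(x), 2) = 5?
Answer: Rational(7, 6429) ≈ 0.0010888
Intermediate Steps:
Function('y')(x) = 3 (Function('y')(x) = Add(-2, 5) = 3)
M = 43 (M = Add(-4, 47) = 43)
Function('B')(c) = Add(-72, c) (Function('B')(c) = Add(c, -72) = Add(-72, c))
Function('K')(r) = 25
N = Rational(17, 7) (N = Mul(Add(3, -20), Pow(Add(-50, 43), -1)) = Mul(-17, Pow(-7, -1)) = Mul(-17, Rational(-1, 7)) = Rational(17, 7) ≈ 2.4286)
Pow(Add(Mul(Add(Function('K')(-12), N), 29), Function('B')(195)), -1) = Pow(Add(Mul(Add(25, Rational(17, 7)), 29), Add(-72, 195)), -1) = Pow(Add(Mul(Rational(192, 7), 29), 123), -1) = Pow(Add(Rational(5568, 7), 123), -1) = Pow(Rational(6429, 7), -1) = Rational(7, 6429)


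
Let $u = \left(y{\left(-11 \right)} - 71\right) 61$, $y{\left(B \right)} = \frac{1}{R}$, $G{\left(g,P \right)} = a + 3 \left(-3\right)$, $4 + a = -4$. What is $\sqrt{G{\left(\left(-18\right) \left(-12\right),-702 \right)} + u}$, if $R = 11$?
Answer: $\frac{i \sqrt{525437}}{11} \approx 65.897 i$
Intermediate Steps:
$a = -8$ ($a = -4 - 4 = -8$)
$G{\left(g,P \right)} = -17$ ($G{\left(g,P \right)} = -8 + 3 \left(-3\right) = -8 - 9 = -17$)
$y{\left(B \right)} = \frac{1}{11}$
$u = - \frac{47580}{11}$ ($u = \left(\frac{1}{11} - 71\right) 61 = \left(- \frac{780}{11}\right) 61 = - \frac{47580}{11} \approx -4325.5$)
$\sqrt{G{\left(\left(-18\right) \left(-12\right),-702 \right)} + u} = \sqrt{-17 - \frac{47580}{11}} = \sqrt{- \frac{47767}{11}} = \frac{i \sqrt{525437}}{11}$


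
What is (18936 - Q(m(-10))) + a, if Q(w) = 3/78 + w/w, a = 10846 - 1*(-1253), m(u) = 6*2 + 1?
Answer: 806883/26 ≈ 31034.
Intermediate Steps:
m(u) = 13 (m(u) = 12 + 1 = 13)
a = 12099 (a = 10846 + 1253 = 12099)
Q(w) = 27/26 (Q(w) = 3*(1/78) + 1 = 1/26 + 1 = 27/26)
(18936 - Q(m(-10))) + a = (18936 - 1*27/26) + 12099 = (18936 - 27/26) + 12099 = 492309/26 + 12099 = 806883/26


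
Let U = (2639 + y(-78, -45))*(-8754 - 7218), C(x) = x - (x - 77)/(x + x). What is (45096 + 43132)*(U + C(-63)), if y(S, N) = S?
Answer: -32480185778740/9 ≈ -3.6089e+12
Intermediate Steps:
C(x) = x - (-77 + x)/(2*x)
U = -40904292 (U = (2639 - 78)*(-8754 - 7218) = 2561*(-15972) = -40904292)
(45096 + 43132)*(U + C(-63)) = (45096 + 43132)*(-40904292 + (-½ - 63 + (77/2)/(-63))) = 88228*(-40904292 + (-½ - 63 + (77/2)*(-1/63))) = 88228*(-40904292 + (-½ - 63 - 11/18)) = 88228*(-40904292 - 577/9) = 88228*(-368139205/9) = -32480185778740/9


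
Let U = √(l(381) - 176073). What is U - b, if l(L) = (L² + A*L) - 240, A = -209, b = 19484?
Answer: -19484 + 3*I*√12309 ≈ -19484.0 + 332.84*I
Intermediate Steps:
l(L) = -240 + L² - 209*L (l(L) = (L² - 209*L) - 240 = -240 + L² - 209*L)
U = 3*I*√12309 (U = √((-240 + 381² - 209*381) - 176073) = √((-240 + 145161 - 79629) - 176073) = √(65292 - 176073) = √(-110781) = 3*I*√12309 ≈ 332.84*I)
U - b = 3*I*√12309 - 1*19484 = 3*I*√12309 - 19484 = -19484 + 3*I*√12309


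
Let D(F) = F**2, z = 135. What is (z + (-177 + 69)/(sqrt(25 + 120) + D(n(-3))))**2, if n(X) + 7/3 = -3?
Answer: 49192606268289/2893471681 + 122698625688*sqrt(145)/2893471681 ≈ 17512.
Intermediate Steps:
n(X) = -16/3 (n(X) = -7/3 - 3 = -16/3)
(z + (-177 + 69)/(sqrt(25 + 120) + D(n(-3))))**2 = (135 + (-177 + 69)/(sqrt(25 + 120) + (-16/3)**2))**2 = (135 - 108/(sqrt(145) + 256/9))**2 = (135 - 108/(256/9 + sqrt(145)))**2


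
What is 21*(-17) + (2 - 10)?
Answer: -365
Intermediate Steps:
21*(-17) + (2 - 10) = -357 - 8 = -365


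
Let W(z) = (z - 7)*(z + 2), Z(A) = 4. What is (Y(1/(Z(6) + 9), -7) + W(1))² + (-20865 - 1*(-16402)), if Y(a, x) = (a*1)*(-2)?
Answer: -698551/169 ≈ -4133.4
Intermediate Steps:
W(z) = (-7 + z)*(2 + z)
Y(a, x) = -2*a (Y(a, x) = a*(-2) = -2*a)
(Y(1/(Z(6) + 9), -7) + W(1))² + (-20865 - 1*(-16402)) = (-2/(4 + 9) + (-14 + 1² - 5*1))² + (-20865 - 1*(-16402)) = (-2/13 + (-14 + 1 - 5))² + (-20865 + 16402) = (-2*1/13 - 18)² - 4463 = (-2/13 - 18)² - 4463 = (-236/13)² - 4463 = 55696/169 - 4463 = -698551/169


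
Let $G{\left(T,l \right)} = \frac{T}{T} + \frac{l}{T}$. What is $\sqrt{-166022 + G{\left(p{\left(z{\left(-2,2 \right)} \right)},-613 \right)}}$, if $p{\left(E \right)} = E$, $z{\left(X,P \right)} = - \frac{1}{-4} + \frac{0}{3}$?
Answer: $i \sqrt{168473} \approx 410.45 i$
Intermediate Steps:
$z{\left(X,P \right)} = \frac{1}{4}$ ($z{\left(X,P \right)} = \left(-1\right) \left(- \frac{1}{4}\right) + 0 \cdot \frac{1}{3} = \frac{1}{4} + 0 = \frac{1}{4}$)
$G{\left(T,l \right)} = 1 + \frac{l}{T}$
$\sqrt{-166022 + G{\left(p{\left(z{\left(-2,2 \right)} \right)},-613 \right)}} = \sqrt{-166022 + \frac{1}{\frac{1}{4}} \left(\frac{1}{4} - 613\right)} = \sqrt{-166022 + 4 \left(- \frac{2451}{4}\right)} = \sqrt{-166022 - 2451} = \sqrt{-168473} = i \sqrt{168473}$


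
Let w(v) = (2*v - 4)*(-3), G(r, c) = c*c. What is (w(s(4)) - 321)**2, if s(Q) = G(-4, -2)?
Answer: 110889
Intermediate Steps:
G(r, c) = c**2
s(Q) = 4 (s(Q) = (-2)**2 = 4)
w(v) = 12 - 6*v (w(v) = (-4 + 2*v)*(-3) = 12 - 6*v)
(w(s(4)) - 321)**2 = ((12 - 6*4) - 321)**2 = ((12 - 24) - 321)**2 = (-12 - 321)**2 = (-333)**2 = 110889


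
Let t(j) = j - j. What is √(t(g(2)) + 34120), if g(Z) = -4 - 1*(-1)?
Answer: 2*√8530 ≈ 184.72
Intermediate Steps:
g(Z) = -3 (g(Z) = -4 + 1 = -3)
t(j) = 0
√(t(g(2)) + 34120) = √(0 + 34120) = √34120 = 2*√8530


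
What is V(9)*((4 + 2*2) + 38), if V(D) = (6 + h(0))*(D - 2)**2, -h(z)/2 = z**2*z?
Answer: 13524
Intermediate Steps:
h(z) = -2*z**3 (h(z) = -2*z**2*z = -2*z**3)
V(D) = 6*(-2 + D)**2 (V(D) = (6 - 2*0**3)*(D - 2)**2 = (6 - 2*0)*(-2 + D)**2 = (6 + 0)*(-2 + D)**2 = 6*(-2 + D)**2)
V(9)*((4 + 2*2) + 38) = (6*(-2 + 9)**2)*((4 + 2*2) + 38) = (6*7**2)*((4 + 4) + 38) = (6*49)*(8 + 38) = 294*46 = 13524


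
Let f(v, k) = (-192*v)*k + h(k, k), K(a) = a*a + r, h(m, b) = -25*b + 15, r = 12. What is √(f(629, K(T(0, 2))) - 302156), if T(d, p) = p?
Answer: I*√2234829 ≈ 1494.9*I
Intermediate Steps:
h(m, b) = 15 - 25*b
K(a) = 12 + a² (K(a) = a*a + 12 = a² + 12 = 12 + a²)
f(v, k) = 15 - 25*k - 192*k*v (f(v, k) = (-192*v)*k + (15 - 25*k) = -192*k*v + (15 - 25*k) = 15 - 25*k - 192*k*v)
√(f(629, K(T(0, 2))) - 302156) = √((15 - 25*(12 + 2²) - 192*(12 + 2²)*629) - 302156) = √((15 - 25*(12 + 4) - 192*(12 + 4)*629) - 302156) = √((15 - 25*16 - 192*16*629) - 302156) = √((15 - 400 - 1932288) - 302156) = √(-1932673 - 302156) = √(-2234829) = I*√2234829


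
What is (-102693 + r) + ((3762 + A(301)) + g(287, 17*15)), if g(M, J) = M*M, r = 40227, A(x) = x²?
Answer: 114266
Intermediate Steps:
g(M, J) = M²
(-102693 + r) + ((3762 + A(301)) + g(287, 17*15)) = (-102693 + 40227) + ((3762 + 301²) + 287²) = -62466 + ((3762 + 90601) + 82369) = -62466 + (94363 + 82369) = -62466 + 176732 = 114266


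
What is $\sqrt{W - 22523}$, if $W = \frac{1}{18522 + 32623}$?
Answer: $\frac{i \sqrt{58915911664930}}{51145} \approx 150.08 i$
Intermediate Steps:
$W = \frac{1}{51145} \approx 1.9552 \cdot 10^{-5}$
$\sqrt{W - 22523} = \sqrt{\frac{1}{51145} - 22523} = \sqrt{- \frac{1151938834}{51145}} = \frac{i \sqrt{58915911664930}}{51145}$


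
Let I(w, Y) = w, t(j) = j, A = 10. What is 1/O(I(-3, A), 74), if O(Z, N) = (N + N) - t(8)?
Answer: 1/140 ≈ 0.0071429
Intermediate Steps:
O(Z, N) = -8 + 2*N (O(Z, N) = (N + N) - 1*8 = 2*N - 8 = -8 + 2*N)
1/O(I(-3, A), 74) = 1/(-8 + 2*74) = 1/(-8 + 148) = 1/140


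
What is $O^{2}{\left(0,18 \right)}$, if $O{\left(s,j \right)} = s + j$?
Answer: $324$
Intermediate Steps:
$O{\left(s,j \right)} = j + s$
$O^{2}{\left(0,18 \right)} = \left(18 + 0\right)^{2} = 18^{2} = 324$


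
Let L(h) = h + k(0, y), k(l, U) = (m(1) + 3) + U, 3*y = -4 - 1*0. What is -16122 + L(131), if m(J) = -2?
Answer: -47974/3 ≈ -15991.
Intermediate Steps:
y = -4/3 (y = (-4 - 1*0)/3 = (-4 + 0)/3 = (1/3)*(-4) = -4/3 ≈ -1.3333)
k(l, U) = 1 + U (k(l, U) = (-2 + 3) + U = 1 + U)
L(h) = -1/3 + h (L(h) = h + (1 - 4/3) = h - 1/3 = -1/3 + h)
-16122 + L(131) = -16122 + (-1/3 + 131) = -16122 + 392/3 = -47974/3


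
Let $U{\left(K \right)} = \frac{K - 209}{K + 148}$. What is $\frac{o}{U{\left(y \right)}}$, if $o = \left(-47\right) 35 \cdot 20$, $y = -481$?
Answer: $- \frac{365190}{23} \approx -15878.0$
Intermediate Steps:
$U{\left(K \right)} = \frac{-209 + K}{148 + K}$
$o = -32900$ ($o = \left(-1645\right) 20 = -32900$)
$\frac{o}{U{\left(y \right)}} = - \frac{32900}{\frac{1}{148 - 481} \left(-209 - 481\right)} = - \frac{32900}{\frac{1}{-333} \left(-690\right)} = - \frac{32900}{\left(- \frac{1}{333}\right) \left(-690\right)} = - \frac{32900}{\frac{230}{111}} = \left(-32900\right) \frac{111}{230} = - \frac{365190}{23}$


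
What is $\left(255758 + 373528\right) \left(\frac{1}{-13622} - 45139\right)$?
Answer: $- \frac{27638396598591}{973} \approx -2.8405 \cdot 10^{10}$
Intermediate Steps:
$\left(255758 + 373528\right) \left(\frac{1}{-13622} - 45139\right) = 629286 \left(- \frac{1}{13622} - 45139\right) = 629286 \left(- \frac{614883459}{13622}\right) = - \frac{27638396598591}{973}$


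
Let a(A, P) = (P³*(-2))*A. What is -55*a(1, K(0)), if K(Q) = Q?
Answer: 0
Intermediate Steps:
a(A, P) = -2*A*P³ (a(A, P) = (-2*P³)*A = -2*A*P³)
-55*a(1, K(0)) = -(-110)*0³ = -(-110)*0 = -55*0 = 0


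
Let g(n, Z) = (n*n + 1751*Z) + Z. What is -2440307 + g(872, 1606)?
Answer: 1133789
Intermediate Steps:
g(n, Z) = n² + 1752*Z (g(n, Z) = (n² + 1751*Z) + Z = n² + 1752*Z)
-2440307 + g(872, 1606) = -2440307 + (872² + 1752*1606) = -2440307 + (760384 + 2813712) = -2440307 + 3574096 = 1133789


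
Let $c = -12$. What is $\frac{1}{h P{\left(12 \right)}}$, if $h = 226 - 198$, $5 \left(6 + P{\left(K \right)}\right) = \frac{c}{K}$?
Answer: $- \frac{5}{868} \approx -0.0057604$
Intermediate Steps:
$P{\left(K \right)} = -6 - \frac{12}{5 K}$ ($P{\left(K \right)} = -6 + \frac{\left(-12\right) \frac{1}{K}}{5} = -6 - \frac{12}{5 K}$)
$h = 28$
$\frac{1}{h P{\left(12 \right)}} = \frac{1}{28 \left(-6 - \frac{12}{5 \cdot 12}\right)} = \frac{1}{28 \left(-6 - \frac{1}{5}\right)} = \frac{1}{28 \left(- \frac{31}{5}\right)} = \frac{1}{- \frac{868}{5}} = - \frac{5}{868}$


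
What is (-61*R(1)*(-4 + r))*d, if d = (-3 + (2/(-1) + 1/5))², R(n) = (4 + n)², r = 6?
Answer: -70272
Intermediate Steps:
d = 576/25 (d = (-3 + (2*(-1) + 1*(⅕)))² = (-3 + (-2 + ⅕))² = (-3 - 9/5)² = (-24/5)² = 576/25 ≈ 23.040)
(-61*R(1)*(-4 + r))*d = -61*(4 + 1)²*(-4 + 6)*(576/25) = -61*5²*2*(576/25) = -1525*2*(576/25) = -61*50*(576/25) = -3050*576/25 = -70272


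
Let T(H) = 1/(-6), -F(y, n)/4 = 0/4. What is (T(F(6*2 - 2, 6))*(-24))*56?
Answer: 224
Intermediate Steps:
F(y, n) = 0 (F(y, n) = -0/4 = -4*0 = 0)
T(H) = -⅙
(T(F(6*2 - 2, 6))*(-24))*56 = -⅙*(-24)*56 = 4*56 = 224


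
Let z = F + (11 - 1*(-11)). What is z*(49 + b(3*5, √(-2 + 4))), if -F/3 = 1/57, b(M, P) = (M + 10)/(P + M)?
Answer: 4712934/4237 - 10425*√2/4237 ≈ 1108.8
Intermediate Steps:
b(M, P) = (10 + M)/(M + P)
F = -1/19 (F = -3/57 = -3*1/57 = -1/19 ≈ -0.052632)
z = 417/19 (z = -1/19 + (11 - 1*(-11)) = -1/19 + (11 + 11) = -1/19 + 22 = 417/19 ≈ 21.947)
z*(49 + b(3*5, √(-2 + 4))) = 417*(49 + (10 + 3*5)/(3*5 + √(-2 + 4)))/19 = 417*(49 + (10 + 15)/(15 + √2))/19 = 417*(49 + 25/(15 + √2))/19 = 20433/19 + 10425/(19*(15 + √2))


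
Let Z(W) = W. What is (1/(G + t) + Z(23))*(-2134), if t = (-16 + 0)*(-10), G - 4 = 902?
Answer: -26161773/533 ≈ -49084.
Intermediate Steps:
G = 906 (G = 4 + 902 = 906)
t = 160 (t = -16*(-10) = 160)
(1/(G + t) + Z(23))*(-2134) = (1/(906 + 160) + 23)*(-2134) = (1/1066 + 23)*(-2134) = (24519/1066)*(-2134) = -26161773/533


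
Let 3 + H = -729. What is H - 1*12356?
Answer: -13088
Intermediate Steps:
H = -732 (H = -3 - 729 = -732)
H - 1*12356 = -732 - 1*12356 = -732 - 12356 = -13088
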